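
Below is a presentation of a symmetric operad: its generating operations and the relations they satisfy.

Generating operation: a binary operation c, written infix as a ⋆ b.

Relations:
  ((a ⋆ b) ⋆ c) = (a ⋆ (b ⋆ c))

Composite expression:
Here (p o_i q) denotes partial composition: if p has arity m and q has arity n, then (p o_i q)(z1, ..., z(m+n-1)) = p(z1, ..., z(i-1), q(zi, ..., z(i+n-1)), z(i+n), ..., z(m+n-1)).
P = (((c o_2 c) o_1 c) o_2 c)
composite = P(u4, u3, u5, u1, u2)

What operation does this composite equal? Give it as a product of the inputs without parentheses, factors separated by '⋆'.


Under associativity of c, the answer is the u's in reading order.
(u3 ⋆ u5) linearizes to u3 ⋆ u5
(u4 ⋆ (u3 ⋆ u5)) linearizes to u4 ⋆ u3 ⋆ u5
(u1 ⋆ u2) linearizes to u1 ⋆ u2
((u4 ⋆ (u3 ⋆ u5)) ⋆ (u1 ⋆ u2)) linearizes to u4 ⋆ u3 ⋆ u5 ⋆ u1 ⋆ u2

u4 ⋆ u3 ⋆ u5 ⋆ u1 ⋆ u2


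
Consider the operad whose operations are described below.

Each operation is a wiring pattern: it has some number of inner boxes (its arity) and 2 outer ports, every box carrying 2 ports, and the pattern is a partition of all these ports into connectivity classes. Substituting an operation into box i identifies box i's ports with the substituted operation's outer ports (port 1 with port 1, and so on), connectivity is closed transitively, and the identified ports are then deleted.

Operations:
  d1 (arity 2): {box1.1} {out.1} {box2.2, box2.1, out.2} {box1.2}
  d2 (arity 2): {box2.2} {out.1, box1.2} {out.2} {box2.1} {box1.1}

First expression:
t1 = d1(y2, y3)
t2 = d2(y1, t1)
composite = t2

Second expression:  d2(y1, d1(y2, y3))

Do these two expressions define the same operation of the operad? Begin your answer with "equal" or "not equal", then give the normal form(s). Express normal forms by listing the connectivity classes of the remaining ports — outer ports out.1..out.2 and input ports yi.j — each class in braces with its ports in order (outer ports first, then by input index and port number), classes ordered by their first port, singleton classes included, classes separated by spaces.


equal; the common form is {out.1, y1.2} {out.2} {y1.1} {y2.1} {y2.2} {y3.1, y3.2}


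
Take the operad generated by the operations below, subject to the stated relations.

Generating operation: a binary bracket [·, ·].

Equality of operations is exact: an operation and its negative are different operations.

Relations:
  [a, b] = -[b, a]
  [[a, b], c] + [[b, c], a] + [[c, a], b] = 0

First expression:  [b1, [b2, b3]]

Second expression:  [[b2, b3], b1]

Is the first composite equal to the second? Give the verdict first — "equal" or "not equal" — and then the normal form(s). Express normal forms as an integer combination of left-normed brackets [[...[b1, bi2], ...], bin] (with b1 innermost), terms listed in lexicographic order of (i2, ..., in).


The first expression reduces to [[b1, b2], b3] - [[b1, b3], b2]
The second expression reduces to -[[b1, b2], b3] + [[b1, b3], b2]
Different reductions; not equal.

not equal; first: [[b1, b2], b3] - [[b1, b3], b2]; second: -[[b1, b2], b3] + [[b1, b3], b2]


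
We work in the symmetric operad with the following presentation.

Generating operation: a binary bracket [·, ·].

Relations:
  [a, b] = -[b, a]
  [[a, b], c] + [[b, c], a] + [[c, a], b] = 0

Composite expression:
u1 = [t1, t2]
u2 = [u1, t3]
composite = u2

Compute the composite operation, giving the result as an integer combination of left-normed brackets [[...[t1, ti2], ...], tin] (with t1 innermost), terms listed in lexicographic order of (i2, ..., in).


[[t1, t2], t3]


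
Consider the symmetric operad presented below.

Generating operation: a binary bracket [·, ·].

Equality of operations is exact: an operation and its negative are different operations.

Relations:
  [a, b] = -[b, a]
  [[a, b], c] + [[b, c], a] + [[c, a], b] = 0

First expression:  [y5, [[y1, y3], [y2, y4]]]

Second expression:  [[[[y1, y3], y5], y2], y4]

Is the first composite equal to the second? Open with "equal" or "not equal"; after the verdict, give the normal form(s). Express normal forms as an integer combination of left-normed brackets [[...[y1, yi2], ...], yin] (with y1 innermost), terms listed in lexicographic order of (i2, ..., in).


The first expression, normalized: -[[[[y1, y3], y2], y4], y5] + [[[[y1, y3], y4], y2], y5]
The second expression, normalized: [[[[y1, y3], y5], y2], y4]
No match — not equal.

not equal: they reduce to -[[[[y1, y3], y2], y4], y5] + [[[[y1, y3], y4], y2], y5] and [[[[y1, y3], y5], y2], y4]


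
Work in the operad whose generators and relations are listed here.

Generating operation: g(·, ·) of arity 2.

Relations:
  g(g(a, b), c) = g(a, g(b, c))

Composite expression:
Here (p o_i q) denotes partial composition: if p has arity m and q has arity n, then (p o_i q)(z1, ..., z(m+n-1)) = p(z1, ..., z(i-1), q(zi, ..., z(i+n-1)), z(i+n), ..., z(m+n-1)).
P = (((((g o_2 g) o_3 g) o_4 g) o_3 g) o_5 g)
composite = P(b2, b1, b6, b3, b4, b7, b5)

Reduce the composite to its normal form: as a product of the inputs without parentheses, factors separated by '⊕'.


b2 ⊕ b1 ⊕ b6 ⊕ b3 ⊕ b4 ⊕ b7 ⊕ b5

The g-tree's shape is irrelevant; the b-reading-order decides.
g(b6, b3) unparenthesizes to b6 ⊕ b3
g(b4, b7) unparenthesizes to b4 ⊕ b7
g(g(b4, b7), b5) unparenthesizes to b4 ⊕ b7 ⊕ b5
g(g(b6, b3), g(g(b4, b7), b5)) unparenthesizes to b6 ⊕ b3 ⊕ b4 ⊕ b7 ⊕ b5
g(b1, g(g(b6, b3), g(g(b4, b7), b5))) unparenthesizes to b1 ⊕ b6 ⊕ b3 ⊕ b4 ⊕ b7 ⊕ b5
g(b2, g(b1, g(g(b6, b3), g(g(b4, b7), b5)))) unparenthesizes to b2 ⊕ b1 ⊕ b6 ⊕ b3 ⊕ b4 ⊕ b7 ⊕ b5


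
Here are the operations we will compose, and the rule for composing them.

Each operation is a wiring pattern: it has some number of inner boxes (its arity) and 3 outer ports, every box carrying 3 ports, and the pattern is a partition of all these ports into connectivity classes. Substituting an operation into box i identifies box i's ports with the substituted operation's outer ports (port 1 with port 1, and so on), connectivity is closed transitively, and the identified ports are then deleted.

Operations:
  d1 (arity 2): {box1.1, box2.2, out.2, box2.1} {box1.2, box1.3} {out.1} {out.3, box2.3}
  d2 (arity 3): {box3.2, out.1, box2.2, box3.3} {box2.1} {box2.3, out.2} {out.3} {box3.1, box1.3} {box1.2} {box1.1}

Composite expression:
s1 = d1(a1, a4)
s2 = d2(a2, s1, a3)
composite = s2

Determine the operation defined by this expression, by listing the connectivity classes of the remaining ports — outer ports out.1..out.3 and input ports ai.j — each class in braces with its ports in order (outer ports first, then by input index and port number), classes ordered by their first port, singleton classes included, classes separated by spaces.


{out.1, a1.1, a3.2, a3.3, a4.1, a4.2} {out.2, a4.3} {out.3} {a1.2, a1.3} {a2.1} {a2.2} {a2.3, a3.1}

Two ports join when wires chain via d2-identified ports.
d1 over (a1, a4) gives {out.1} {out.2, a1.1, a4.1, a4.2} {out.3, a4.3} {a1.2, a1.3}, out.j being that stage's outer ports
d2 over (a2, a1, a4, a3) gives {out.1, a1.1, a3.2, a3.3, a4.1, a4.2} {out.2, a4.3} {out.3} {a1.2, a1.3} {a2.1} {a2.2} {a2.3, a3.1}, out.j being that stage's outer ports


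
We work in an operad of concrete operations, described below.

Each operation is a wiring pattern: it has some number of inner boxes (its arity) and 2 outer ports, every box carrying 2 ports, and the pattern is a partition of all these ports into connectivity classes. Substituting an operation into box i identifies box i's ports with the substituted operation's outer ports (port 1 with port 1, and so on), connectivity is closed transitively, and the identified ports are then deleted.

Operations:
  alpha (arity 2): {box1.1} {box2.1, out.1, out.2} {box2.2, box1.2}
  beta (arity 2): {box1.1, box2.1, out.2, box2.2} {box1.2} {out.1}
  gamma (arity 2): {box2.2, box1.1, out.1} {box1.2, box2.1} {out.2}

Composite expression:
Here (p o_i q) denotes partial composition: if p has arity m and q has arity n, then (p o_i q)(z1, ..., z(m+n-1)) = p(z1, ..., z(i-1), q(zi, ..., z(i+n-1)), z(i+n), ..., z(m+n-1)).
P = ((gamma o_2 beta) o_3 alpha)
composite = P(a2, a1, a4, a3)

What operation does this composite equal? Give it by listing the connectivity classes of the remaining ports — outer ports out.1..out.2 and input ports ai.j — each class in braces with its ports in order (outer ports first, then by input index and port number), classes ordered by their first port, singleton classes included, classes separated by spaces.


{out.1, a1.1, a2.1, a3.1} {out.2} {a1.2} {a2.2} {a3.2, a4.2} {a4.1}

Two ports join when wires chain via gamma-identified ports.
after alpha, the pattern on (a4, a3) reads {out.1, out.2, a3.1} {a3.2, a4.2} {a4.1} (out.j = its outer ports)
after beta, the pattern on (a1, a4, a3) reads {out.1} {out.2, a1.1, a3.1} {a1.2} {a3.2, a4.2} {a4.1} (out.j = its outer ports)
after gamma, the pattern on (a2, a1, a4, a3) reads {out.1, a1.1, a2.1, a3.1} {out.2} {a1.2} {a2.2} {a3.2, a4.2} {a4.1} (out.j = its outer ports)


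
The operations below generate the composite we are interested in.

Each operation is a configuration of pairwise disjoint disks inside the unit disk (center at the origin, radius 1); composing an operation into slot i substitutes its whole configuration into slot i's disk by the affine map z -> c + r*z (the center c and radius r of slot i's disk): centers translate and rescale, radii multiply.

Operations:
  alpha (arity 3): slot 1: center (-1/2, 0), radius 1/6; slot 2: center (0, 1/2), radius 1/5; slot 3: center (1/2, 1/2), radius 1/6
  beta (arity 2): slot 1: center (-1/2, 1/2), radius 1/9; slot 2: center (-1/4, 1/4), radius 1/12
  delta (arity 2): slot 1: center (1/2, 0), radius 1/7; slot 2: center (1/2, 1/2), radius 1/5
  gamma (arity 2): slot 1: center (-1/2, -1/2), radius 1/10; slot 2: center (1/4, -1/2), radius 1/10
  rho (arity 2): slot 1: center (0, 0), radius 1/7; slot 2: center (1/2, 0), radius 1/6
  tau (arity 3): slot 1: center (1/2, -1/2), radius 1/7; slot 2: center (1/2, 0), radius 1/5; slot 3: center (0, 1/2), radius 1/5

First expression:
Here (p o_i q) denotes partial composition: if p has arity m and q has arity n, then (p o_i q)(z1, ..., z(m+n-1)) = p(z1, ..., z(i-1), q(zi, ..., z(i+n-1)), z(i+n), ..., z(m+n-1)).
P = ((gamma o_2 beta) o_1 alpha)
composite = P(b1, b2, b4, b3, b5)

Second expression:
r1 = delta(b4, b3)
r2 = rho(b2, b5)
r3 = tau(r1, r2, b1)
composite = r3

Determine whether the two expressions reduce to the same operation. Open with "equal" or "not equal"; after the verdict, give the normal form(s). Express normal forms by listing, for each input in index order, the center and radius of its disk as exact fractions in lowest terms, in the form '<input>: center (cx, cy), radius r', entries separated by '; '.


not equal — first b1: center (-11/20, -1/2), radius 1/60; b2: center (-1/2, -9/20), radius 1/50; b3: center (1/5, -9/20), radius 1/90; b4: center (-9/20, -9/20), radius 1/60; b5: center (9/40, -19/40), radius 1/120, second b1: center (0, 1/2), radius 1/5; b2: center (1/2, 0), radius 1/35; b3: center (4/7, -3/7), radius 1/35; b4: center (4/7, -1/2), radius 1/49; b5: center (3/5, 0), radius 1/30

The first expression reduces to b1: center (-11/20, -1/2), radius 1/60; b2: center (-1/2, -9/20), radius 1/50; b3: center (1/5, -9/20), radius 1/90; b4: center (-9/20, -9/20), radius 1/60; b5: center (9/40, -19/40), radius 1/120
The second expression reduces to b1: center (0, 1/2), radius 1/5; b2: center (1/2, 0), radius 1/35; b3: center (4/7, -3/7), radius 1/35; b4: center (4/7, -1/2), radius 1/49; b5: center (3/5, 0), radius 1/30
Different reductions; not equal.


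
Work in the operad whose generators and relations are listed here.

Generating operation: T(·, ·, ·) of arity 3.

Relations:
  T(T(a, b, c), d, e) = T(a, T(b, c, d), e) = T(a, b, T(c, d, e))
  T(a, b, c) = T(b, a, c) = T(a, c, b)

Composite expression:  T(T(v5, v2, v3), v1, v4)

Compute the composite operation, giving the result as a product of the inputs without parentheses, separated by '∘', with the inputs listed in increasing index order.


v1 ∘ v2 ∘ v3 ∘ v4 ∘ v5

Any arrangement under T is one operation, so sort the v-inputs.
T(v5, v2, v3) spells out as v5 ∘ v2 ∘ v3
T(T(v5, v2, v3), v1, v4) spells out as v5 ∘ v2 ∘ v3 ∘ v1 ∘ v4
putting the inputs in ascending order: v1 ∘ v2 ∘ v3 ∘ v4 ∘ v5


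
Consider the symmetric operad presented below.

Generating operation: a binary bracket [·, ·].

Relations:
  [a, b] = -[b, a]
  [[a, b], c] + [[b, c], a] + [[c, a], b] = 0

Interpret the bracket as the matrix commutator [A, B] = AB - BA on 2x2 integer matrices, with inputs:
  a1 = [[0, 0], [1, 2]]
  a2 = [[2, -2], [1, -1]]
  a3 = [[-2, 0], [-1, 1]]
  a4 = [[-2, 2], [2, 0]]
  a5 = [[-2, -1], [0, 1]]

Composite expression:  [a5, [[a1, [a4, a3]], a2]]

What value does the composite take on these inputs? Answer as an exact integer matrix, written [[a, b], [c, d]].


[[48, -284], [-144, -48]]

[a4, a3] = [[-2, 6], [-8, 2]]
[a1, [a4, a3]] = [[-6, -12], [-20, 6]]
[[a1, [a4, a3]], a2] = [[-52, 60], [-48, 52]]
[a5, [[a1, [a4, a3]], a2]] = [[48, -284], [-144, -48]]


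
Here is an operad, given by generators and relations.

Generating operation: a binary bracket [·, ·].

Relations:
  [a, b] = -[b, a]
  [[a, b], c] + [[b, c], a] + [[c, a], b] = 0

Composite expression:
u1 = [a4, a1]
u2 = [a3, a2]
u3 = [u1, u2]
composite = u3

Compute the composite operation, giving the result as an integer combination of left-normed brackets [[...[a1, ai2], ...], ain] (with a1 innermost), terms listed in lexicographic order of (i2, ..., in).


[[[a1, a4], a2], a3] - [[[a1, a4], a3], a2]

Expand each bracket as ab - ba; the a1-initial words give the coefficients.
Composite bracket: [[a4, a1], [a3, a2]]
Under [a, b] = ab - ba we get 8 signed associative words (2^3 = 8).
The a1-initial words carry the normal form:
  sign of a1a4a2a3 is +1, so it contributes +[[[a1, a4], a2], a3]
  sign of a1a4a3a2 is -1, so it contributes -[[[a1, a4], a3], a2]


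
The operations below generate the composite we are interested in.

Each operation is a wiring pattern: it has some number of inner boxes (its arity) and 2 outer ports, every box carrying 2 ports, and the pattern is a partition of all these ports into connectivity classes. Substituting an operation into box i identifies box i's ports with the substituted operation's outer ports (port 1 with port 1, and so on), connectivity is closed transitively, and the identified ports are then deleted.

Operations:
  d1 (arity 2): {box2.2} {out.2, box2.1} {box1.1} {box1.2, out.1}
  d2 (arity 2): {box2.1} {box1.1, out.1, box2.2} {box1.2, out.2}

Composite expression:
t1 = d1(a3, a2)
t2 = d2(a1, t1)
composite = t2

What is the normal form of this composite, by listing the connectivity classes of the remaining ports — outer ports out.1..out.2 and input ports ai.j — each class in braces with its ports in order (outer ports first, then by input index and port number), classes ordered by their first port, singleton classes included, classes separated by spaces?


{out.1, a1.1, a2.1} {out.2, a1.2} {a2.2} {a3.1} {a3.2}

Substituting into d2 glues patterns; closure does the rest.
the subtree at d1 composes to {out.1, a3.2} {out.2, a2.1} {a2.2} {a3.1} on (a3, a2); out.j = own outer ports
the subtree at d2 composes to {out.1, a1.1, a2.1} {out.2, a1.2} {a2.2} {a3.1} {a3.2} on (a1, a3, a2); out.j = own outer ports


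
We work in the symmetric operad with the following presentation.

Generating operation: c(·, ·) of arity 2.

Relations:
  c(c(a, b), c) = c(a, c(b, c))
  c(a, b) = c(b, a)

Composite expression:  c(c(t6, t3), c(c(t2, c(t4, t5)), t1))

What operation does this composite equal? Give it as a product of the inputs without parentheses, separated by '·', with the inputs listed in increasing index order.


With c associative and commutative, the t-input set is all that matters.
c(t6, t3) linearizes to t6 · t3
c(t4, t5) linearizes to t4 · t5
c(t2, c(t4, t5)) linearizes to t2 · t4 · t5
c(c(t2, c(t4, t5)), t1) linearizes to t2 · t4 · t5 · t1
c(c(t6, t3), c(c(t2, c(t4, t5)), t1)) linearizes to t6 · t3 · t2 · t4 · t5 · t1
rearranged into index order: t1 · t2 · t3 · t4 · t5 · t6

t1 · t2 · t3 · t4 · t5 · t6


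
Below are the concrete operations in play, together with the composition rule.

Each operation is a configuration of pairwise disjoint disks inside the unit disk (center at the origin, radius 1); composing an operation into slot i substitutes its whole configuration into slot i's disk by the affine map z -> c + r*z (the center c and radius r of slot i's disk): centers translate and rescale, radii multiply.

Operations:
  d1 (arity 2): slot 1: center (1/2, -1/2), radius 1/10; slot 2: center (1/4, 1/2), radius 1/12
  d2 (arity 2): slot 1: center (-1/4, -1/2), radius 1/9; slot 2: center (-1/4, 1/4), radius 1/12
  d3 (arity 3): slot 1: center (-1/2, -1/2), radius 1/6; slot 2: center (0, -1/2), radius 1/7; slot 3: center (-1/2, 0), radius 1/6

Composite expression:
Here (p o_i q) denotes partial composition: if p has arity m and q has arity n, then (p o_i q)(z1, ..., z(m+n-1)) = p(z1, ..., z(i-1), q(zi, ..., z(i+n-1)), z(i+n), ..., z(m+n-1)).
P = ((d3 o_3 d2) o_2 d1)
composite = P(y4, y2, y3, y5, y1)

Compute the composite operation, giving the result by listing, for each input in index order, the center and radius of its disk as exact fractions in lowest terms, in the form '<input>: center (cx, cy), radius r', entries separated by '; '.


Below d3, radii multiply path by path; the y-disk centers shift.
tracing y4 down its 1-map path: center (-1/2, -1/2), radius 1/6
tracing y2 down its 2-map path: center (1/14, -4/7), radius 1/70
tracing y3 down its 2-map path: center (1/28, -3/7), radius 1/84
tracing y5 down its 2-map path: center (-13/24, -1/12), radius 1/54
tracing y1 down its 2-map path: center (-13/24, 1/24), radius 1/72

y1: center (-13/24, 1/24), radius 1/72; y2: center (1/14, -4/7), radius 1/70; y3: center (1/28, -3/7), radius 1/84; y4: center (-1/2, -1/2), radius 1/6; y5: center (-13/24, -1/12), radius 1/54


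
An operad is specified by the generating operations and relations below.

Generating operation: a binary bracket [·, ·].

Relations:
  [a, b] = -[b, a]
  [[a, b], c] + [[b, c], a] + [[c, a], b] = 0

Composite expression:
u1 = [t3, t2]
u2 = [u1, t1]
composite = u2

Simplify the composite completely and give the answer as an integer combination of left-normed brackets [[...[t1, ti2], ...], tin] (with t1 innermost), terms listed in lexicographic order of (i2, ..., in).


[[t1, t2], t3] - [[t1, t3], t2]

In the tensor algebra, words opening t1 carry the t1-anchored form.
Composite bracket: [[t3, t2], t1]
Full expansion: 4 signed words from ab - ba (2^2 = 4).
Keep just the words that open with t1:
  the word t1t2t3 carries sign +1 and contributes +[[t1, t2], t3]
  the word t1t3t2 carries sign -1 and contributes -[[t1, t3], t2]


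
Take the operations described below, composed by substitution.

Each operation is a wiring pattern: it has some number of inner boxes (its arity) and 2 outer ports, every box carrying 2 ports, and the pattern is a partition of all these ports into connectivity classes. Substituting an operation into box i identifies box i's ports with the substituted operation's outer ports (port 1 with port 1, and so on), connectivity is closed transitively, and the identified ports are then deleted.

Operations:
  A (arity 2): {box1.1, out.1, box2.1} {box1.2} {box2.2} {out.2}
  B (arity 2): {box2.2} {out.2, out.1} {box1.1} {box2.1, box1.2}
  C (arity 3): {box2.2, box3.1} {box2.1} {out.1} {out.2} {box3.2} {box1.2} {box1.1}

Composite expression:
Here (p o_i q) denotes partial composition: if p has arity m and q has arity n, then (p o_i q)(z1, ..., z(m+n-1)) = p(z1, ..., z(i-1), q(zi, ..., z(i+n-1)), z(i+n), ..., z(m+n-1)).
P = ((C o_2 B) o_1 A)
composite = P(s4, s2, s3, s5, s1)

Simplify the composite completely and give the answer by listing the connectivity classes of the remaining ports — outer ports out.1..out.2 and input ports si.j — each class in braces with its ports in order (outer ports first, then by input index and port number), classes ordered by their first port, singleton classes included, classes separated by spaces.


{out.1} {out.2} {s1.1} {s1.2} {s2.1, s4.1} {s2.2} {s3.1} {s3.2, s5.1} {s4.2} {s5.2}


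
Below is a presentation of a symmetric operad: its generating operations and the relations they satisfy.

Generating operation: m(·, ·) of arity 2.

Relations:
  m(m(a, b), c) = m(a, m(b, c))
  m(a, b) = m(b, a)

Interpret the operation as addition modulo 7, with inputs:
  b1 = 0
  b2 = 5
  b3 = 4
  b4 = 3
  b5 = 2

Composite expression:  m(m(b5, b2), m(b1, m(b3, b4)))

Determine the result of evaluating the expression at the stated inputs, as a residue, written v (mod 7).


0 (mod 7)

m(b5, b2) = 0
m(b3, b4) = 0
m(b1, m(b3, b4)) = 0
m(m(b5, b2), m(b1, m(b3, b4))) = 0


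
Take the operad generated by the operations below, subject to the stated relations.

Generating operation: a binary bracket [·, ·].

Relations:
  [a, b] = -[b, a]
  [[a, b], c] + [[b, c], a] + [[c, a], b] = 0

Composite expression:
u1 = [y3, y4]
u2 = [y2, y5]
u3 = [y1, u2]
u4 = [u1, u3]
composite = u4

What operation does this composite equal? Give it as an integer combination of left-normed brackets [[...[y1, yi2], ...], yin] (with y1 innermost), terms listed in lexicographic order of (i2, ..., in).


-[[[[y1, y2], y5], y3], y4] + [[[[y1, y2], y5], y4], y3] + [[[[y1, y5], y2], y3], y4] - [[[[y1, y5], y2], y4], y3]


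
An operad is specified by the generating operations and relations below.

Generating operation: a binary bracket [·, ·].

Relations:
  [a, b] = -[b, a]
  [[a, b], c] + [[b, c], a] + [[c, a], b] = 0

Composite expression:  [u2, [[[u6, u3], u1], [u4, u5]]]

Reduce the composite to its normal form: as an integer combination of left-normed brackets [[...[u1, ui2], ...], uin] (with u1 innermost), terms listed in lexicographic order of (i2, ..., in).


Skip Jacobi rewriting: expand, keep u1-initial words, read off terms.
Composite bracket: [u2, [[[u6, u3], u1], [u4, u5]]]
Expanding via [a, b] = ab - ba: 32 signed words (2^5 = 32).
Collect the words opening with u1:
  u1u3u6u4u5u2 appears with sign -1, giving the term -[[[[[u1, u3], u6], u4], u5], u2]
  u1u3u6u5u4u2 appears with sign +1, giving the term +[[[[[u1, u3], u6], u5], u4], u2]
  u1u6u3u4u5u2 appears with sign +1, giving the term +[[[[[u1, u6], u3], u4], u5], u2]
  u1u6u3u5u4u2 appears with sign -1, giving the term -[[[[[u1, u6], u3], u5], u4], u2]

-[[[[[u1, u3], u6], u4], u5], u2] + [[[[[u1, u3], u6], u5], u4], u2] + [[[[[u1, u6], u3], u4], u5], u2] - [[[[[u1, u6], u3], u5], u4], u2]


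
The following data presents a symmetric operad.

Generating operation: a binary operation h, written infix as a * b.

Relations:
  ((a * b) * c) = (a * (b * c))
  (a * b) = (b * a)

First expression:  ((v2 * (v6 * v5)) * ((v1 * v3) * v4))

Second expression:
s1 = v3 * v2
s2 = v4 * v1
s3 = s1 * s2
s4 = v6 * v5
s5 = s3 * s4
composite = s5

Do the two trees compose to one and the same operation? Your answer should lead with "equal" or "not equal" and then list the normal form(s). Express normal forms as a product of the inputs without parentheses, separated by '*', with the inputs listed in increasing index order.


equal; both compose to v1 * v2 * v3 * v4 * v5 * v6

The first composite normalizes to v1 * v2 * v3 * v4 * v5 * v6
The second composite normalizes to v1 * v2 * v3 * v4 * v5 * v6
The forms coincide; equal.


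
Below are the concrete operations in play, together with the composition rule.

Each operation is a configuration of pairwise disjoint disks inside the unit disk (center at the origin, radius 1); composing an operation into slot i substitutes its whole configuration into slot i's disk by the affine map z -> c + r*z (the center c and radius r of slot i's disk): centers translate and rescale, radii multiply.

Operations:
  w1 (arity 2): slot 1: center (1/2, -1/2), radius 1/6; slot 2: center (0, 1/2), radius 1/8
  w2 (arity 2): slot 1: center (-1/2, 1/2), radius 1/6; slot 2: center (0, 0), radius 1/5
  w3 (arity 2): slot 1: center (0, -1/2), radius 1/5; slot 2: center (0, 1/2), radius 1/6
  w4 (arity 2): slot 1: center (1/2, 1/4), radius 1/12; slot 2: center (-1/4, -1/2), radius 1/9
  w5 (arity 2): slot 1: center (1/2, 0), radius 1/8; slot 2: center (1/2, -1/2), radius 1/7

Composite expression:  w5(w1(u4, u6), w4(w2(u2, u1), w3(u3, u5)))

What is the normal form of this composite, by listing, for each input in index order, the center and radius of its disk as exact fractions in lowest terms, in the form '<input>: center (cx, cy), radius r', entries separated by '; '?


u1: center (4/7, -13/28), radius 1/420; u2: center (95/168, -11/24), radius 1/504; u3: center (13/28, -73/126), radius 1/315; u4: center (9/16, -1/16), radius 1/48; u5: center (13/28, -71/126), radius 1/378; u6: center (1/2, 1/16), radius 1/64

Below w5, radii multiply path by path; the u-disk centers shift.
u4: after 2 affine steps, its disk has center (9/16, -1/16), radius 1/48
u6: after 2 affine steps, its disk has center (1/2, 1/16), radius 1/64
u2: after 3 affine steps, its disk has center (95/168, -11/24), radius 1/504
u1: after 3 affine steps, its disk has center (4/7, -13/28), radius 1/420
u3: after 3 affine steps, its disk has center (13/28, -73/126), radius 1/315
u5: after 3 affine steps, its disk has center (13/28, -71/126), radius 1/378


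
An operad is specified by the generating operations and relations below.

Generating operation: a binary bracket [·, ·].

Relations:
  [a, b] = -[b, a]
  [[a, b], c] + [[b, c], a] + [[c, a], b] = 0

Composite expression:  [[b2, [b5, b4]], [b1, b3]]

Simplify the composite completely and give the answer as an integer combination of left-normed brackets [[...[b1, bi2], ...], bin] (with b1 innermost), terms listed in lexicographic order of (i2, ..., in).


In the tensor algebra, words opening b1 carry the b1-anchored form.
Composite bracket: [[b2, [b5, b4]], [b1, b3]]
Applying ab - ba throughout gives 16 signed words (2^4 = 16).
Keep just the words that open with b1:
  b1b3b2b4b5 appears with sign +1, giving the term +[[[[b1, b3], b2], b4], b5]
  b1b3b2b5b4 appears with sign -1, giving the term -[[[[b1, b3], b2], b5], b4]
  b1b3b4b5b2 appears with sign -1, giving the term -[[[[b1, b3], b4], b5], b2]
  b1b3b5b4b2 appears with sign +1, giving the term +[[[[b1, b3], b5], b4], b2]

[[[[b1, b3], b2], b4], b5] - [[[[b1, b3], b2], b5], b4] - [[[[b1, b3], b4], b5], b2] + [[[[b1, b3], b5], b4], b2]


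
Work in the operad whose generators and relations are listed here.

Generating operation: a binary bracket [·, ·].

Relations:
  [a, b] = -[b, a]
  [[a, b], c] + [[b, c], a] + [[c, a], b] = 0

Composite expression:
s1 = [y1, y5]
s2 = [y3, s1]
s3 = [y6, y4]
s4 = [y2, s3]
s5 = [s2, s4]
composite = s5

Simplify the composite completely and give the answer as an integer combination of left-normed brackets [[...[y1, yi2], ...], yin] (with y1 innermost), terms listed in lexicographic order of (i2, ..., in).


[[[[[y1, y5], y3], y2], y4], y6] - [[[[[y1, y5], y3], y2], y6], y4] - [[[[[y1, y5], y3], y4], y6], y2] + [[[[[y1, y5], y3], y6], y4], y2]


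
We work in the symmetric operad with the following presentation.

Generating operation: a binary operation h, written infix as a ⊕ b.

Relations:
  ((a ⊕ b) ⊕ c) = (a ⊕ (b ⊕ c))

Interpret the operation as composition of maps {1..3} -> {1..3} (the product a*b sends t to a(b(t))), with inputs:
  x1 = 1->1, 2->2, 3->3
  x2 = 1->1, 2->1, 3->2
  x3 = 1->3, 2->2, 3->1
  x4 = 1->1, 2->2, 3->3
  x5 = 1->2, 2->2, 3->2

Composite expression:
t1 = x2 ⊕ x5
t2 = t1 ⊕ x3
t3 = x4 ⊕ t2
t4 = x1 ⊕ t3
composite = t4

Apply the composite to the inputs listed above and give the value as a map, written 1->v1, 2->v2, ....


1->1, 2->1, 3->1

(x2 ⊕ x5) = 1->1, 2->1, 3->1
((x2 ⊕ x5) ⊕ x3) = 1->1, 2->1, 3->1
(x4 ⊕ ((x2 ⊕ x5) ⊕ x3)) = 1->1, 2->1, 3->1
(x1 ⊕ (x4 ⊕ ((x2 ⊕ x5) ⊕ x3))) = 1->1, 2->1, 3->1


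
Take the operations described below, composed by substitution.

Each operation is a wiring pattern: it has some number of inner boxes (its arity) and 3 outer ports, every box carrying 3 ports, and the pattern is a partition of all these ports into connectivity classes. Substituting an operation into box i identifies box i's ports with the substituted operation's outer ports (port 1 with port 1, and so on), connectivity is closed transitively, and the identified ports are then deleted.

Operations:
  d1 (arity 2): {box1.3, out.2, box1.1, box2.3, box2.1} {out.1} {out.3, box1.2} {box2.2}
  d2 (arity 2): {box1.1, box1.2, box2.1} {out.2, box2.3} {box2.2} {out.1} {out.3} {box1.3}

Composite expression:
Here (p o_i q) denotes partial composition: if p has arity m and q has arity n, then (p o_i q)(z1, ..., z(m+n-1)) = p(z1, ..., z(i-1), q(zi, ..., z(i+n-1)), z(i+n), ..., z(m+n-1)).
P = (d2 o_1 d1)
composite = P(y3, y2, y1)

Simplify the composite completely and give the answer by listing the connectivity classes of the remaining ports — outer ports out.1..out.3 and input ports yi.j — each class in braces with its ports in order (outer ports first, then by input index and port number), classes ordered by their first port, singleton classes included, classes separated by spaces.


Connectivity passes through glued d2-boundaries; trace each wire chain.
composing d1 on (y3, y2), with out.j its own outer ports: {out.1} {out.2, y2.1, y2.3, y3.1, y3.3} {out.3, y3.2} {y2.2}
composing d2 on (y3, y2, y1), with out.j its own outer ports: {out.1} {out.2, y1.3} {out.3} {y1.1, y2.1, y2.3, y3.1, y3.3} {y1.2} {y2.2} {y3.2}

{out.1} {out.2, y1.3} {out.3} {y1.1, y2.1, y2.3, y3.1, y3.3} {y1.2} {y2.2} {y3.2}


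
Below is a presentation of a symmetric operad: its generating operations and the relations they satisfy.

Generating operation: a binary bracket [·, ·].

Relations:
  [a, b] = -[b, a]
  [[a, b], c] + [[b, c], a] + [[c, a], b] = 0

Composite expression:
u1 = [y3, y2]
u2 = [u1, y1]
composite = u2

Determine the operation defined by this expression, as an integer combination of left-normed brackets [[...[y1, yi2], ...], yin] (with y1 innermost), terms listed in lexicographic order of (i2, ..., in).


[[y1, y2], y3] - [[y1, y3], y2]


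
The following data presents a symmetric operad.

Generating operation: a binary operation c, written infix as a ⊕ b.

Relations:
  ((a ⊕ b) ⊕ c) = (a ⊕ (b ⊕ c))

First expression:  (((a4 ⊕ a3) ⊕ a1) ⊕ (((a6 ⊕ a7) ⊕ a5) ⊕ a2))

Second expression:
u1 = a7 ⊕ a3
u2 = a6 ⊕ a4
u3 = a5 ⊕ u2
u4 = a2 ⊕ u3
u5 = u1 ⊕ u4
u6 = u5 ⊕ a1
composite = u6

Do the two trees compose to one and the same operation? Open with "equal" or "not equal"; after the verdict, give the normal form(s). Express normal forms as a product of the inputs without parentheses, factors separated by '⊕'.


The first expression, normalized: a4 ⊕ a3 ⊕ a1 ⊕ a6 ⊕ a7 ⊕ a5 ⊕ a2
The second expression, normalized: a7 ⊕ a3 ⊕ a2 ⊕ a5 ⊕ a6 ⊕ a4 ⊕ a1
They disagree, so not equal.

not equal; first: a4 ⊕ a3 ⊕ a1 ⊕ a6 ⊕ a7 ⊕ a5 ⊕ a2; second: a7 ⊕ a3 ⊕ a2 ⊕ a5 ⊕ a6 ⊕ a4 ⊕ a1


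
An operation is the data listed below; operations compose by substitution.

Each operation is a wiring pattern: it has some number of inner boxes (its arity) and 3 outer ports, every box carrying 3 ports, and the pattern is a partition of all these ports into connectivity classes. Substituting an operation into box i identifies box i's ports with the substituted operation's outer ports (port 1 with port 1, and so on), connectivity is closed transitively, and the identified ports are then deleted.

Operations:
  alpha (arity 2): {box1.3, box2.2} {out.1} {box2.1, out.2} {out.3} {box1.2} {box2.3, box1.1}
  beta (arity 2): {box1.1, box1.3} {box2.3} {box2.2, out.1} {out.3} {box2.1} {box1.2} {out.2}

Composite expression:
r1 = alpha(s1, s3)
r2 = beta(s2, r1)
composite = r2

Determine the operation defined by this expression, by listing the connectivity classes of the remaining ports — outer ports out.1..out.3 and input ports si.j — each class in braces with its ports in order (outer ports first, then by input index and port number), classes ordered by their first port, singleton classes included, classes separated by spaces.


{out.1, s3.1} {out.2} {out.3} {s1.1, s3.3} {s1.2} {s1.3, s3.2} {s2.1, s2.3} {s2.2}

Reachability decides: close wires over beta-identified ports.
alpha over (s1, s3) gives {out.1} {out.2, s3.1} {out.3} {s1.1, s3.3} {s1.2} {s1.3, s3.2}, out.j being that stage's outer ports
beta over (s2, s1, s3) gives {out.1, s3.1} {out.2} {out.3} {s1.1, s3.3} {s1.2} {s1.3, s3.2} {s2.1, s2.3} {s2.2}, out.j being that stage's outer ports


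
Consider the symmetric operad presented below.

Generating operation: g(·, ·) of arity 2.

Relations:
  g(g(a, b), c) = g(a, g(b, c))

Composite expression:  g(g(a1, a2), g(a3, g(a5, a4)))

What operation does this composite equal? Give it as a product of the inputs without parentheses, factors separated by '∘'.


a1 ∘ a2 ∘ a3 ∘ a5 ∘ a4

Every regrouping of g is equal, so read the a-inputs in written order.
g(a1, a2) spells out as a1 ∘ a2
g(a5, a4) spells out as a5 ∘ a4
g(a3, g(a5, a4)) spells out as a3 ∘ a5 ∘ a4
g(g(a1, a2), g(a3, g(a5, a4))) spells out as a1 ∘ a2 ∘ a3 ∘ a5 ∘ a4


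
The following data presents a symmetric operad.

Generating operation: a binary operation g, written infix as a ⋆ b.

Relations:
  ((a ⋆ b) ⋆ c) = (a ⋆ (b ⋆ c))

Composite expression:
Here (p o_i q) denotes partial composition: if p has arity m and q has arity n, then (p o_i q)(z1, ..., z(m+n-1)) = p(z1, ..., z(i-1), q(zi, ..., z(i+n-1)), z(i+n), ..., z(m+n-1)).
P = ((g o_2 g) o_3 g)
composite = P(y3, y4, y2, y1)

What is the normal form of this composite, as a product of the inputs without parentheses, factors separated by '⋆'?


y3 ⋆ y4 ⋆ y2 ⋆ y1

Associativity of g dissolves the nesting; only the y-input order survives.
(y2 ⋆ y1) linearizes to y2 ⋆ y1
(y4 ⋆ (y2 ⋆ y1)) linearizes to y4 ⋆ y2 ⋆ y1
(y3 ⋆ (y4 ⋆ (y2 ⋆ y1))) linearizes to y3 ⋆ y4 ⋆ y2 ⋆ y1


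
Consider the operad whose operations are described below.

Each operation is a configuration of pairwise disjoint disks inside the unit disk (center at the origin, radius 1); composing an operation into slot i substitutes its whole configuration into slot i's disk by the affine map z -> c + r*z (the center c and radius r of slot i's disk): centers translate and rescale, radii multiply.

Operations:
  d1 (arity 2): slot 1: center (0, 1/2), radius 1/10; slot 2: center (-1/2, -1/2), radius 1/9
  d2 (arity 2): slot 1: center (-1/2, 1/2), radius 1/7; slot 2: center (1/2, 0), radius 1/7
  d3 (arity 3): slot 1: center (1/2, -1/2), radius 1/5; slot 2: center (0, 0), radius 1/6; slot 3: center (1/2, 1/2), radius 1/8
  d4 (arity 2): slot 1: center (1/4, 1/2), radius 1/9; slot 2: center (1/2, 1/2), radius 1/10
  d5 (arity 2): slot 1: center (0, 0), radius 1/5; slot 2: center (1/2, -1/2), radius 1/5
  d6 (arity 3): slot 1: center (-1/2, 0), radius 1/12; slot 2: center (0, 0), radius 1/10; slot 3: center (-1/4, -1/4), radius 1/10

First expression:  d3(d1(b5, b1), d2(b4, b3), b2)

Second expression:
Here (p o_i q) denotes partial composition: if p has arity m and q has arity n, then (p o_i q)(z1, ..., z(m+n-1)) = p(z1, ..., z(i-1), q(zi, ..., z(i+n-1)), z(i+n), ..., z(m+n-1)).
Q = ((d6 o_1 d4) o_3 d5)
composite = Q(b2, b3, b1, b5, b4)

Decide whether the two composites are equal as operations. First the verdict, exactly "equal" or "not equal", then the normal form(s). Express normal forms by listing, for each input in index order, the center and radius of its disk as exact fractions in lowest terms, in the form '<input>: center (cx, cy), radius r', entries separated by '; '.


Normal form of the first expression: b1: center (2/5, -3/5), radius 1/45; b2: center (1/2, 1/2), radius 1/8; b3: center (1/12, 0), radius 1/42; b4: center (-1/12, 1/12), radius 1/42; b5: center (1/2, -2/5), radius 1/50
Normal form of the second expression: b1: center (0, 0), radius 1/50; b2: center (-23/48, 1/24), radius 1/108; b3: center (-11/24, 1/24), radius 1/120; b4: center (-1/4, -1/4), radius 1/10; b5: center (1/20, -1/20), radius 1/50
Different reductions; not equal.

not equal — first b1: center (2/5, -3/5), radius 1/45; b2: center (1/2, 1/2), radius 1/8; b3: center (1/12, 0), radius 1/42; b4: center (-1/12, 1/12), radius 1/42; b5: center (1/2, -2/5), radius 1/50, second b1: center (0, 0), radius 1/50; b2: center (-23/48, 1/24), radius 1/108; b3: center (-11/24, 1/24), radius 1/120; b4: center (-1/4, -1/4), radius 1/10; b5: center (1/20, -1/20), radius 1/50


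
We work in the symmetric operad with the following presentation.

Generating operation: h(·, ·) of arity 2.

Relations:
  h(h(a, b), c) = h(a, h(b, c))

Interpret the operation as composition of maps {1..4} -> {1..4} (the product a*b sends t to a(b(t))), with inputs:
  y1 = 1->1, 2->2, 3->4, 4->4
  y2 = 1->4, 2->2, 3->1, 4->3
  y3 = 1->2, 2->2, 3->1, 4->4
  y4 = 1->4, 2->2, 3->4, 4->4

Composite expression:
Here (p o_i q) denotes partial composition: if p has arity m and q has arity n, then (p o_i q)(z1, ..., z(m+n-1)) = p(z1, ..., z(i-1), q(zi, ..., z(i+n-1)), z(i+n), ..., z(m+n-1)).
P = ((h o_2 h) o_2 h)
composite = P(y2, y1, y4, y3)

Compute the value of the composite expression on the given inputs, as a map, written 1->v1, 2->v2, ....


1->2, 2->2, 3->3, 4->3

h(y1, y4) = 1->4, 2->2, 3->4, 4->4
h(h(y1, y4), y3) = 1->2, 2->2, 3->4, 4->4
h(y2, h(h(y1, y4), y3)) = 1->2, 2->2, 3->3, 4->3


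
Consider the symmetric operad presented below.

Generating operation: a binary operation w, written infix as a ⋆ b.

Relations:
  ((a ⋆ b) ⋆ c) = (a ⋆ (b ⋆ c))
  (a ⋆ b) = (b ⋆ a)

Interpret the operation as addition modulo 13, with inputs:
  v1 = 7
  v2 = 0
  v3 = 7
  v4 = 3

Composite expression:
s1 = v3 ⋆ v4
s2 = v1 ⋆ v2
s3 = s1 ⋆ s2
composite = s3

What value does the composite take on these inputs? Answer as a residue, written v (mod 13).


4 (mod 13)

(v3 ⋆ v4) = 10
(v1 ⋆ v2) = 7
((v3 ⋆ v4) ⋆ (v1 ⋆ v2)) = 4


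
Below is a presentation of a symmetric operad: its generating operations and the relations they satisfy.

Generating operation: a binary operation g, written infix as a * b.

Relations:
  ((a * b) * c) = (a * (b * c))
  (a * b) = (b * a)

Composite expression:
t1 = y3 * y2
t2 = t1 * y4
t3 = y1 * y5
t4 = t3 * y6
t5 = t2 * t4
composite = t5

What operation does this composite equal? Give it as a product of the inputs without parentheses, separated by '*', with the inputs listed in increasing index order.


y1 * y2 * y3 * y4 * y5 * y6

Reordering under g is free, so list the y-inputs canonically.
(y3 * y2) spells out as y3 * y2
((y3 * y2) * y4) spells out as y3 * y2 * y4
(y1 * y5) spells out as y1 * y5
((y1 * y5) * y6) spells out as y1 * y5 * y6
(((y3 * y2) * y4) * ((y1 * y5) * y6)) spells out as y3 * y2 * y4 * y1 * y5 * y6
commutativity sorts the factors: y1 * y2 * y3 * y4 * y5 * y6


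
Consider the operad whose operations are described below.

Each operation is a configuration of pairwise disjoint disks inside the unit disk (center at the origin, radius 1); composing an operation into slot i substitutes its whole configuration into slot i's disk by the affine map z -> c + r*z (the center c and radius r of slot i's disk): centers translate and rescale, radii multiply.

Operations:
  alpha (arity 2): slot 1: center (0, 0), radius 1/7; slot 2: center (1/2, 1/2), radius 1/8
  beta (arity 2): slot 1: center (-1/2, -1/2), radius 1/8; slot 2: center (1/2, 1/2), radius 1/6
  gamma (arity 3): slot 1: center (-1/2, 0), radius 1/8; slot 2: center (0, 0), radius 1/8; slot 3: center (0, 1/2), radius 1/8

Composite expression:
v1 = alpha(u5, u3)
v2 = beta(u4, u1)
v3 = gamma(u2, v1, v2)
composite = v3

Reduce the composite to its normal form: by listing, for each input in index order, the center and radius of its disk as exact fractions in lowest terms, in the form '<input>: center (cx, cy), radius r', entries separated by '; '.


u1: center (1/16, 9/16), radius 1/48; u2: center (-1/2, 0), radius 1/8; u3: center (1/16, 1/16), radius 1/64; u4: center (-1/16, 7/16), radius 1/64; u5: center (0, 0), radius 1/56
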